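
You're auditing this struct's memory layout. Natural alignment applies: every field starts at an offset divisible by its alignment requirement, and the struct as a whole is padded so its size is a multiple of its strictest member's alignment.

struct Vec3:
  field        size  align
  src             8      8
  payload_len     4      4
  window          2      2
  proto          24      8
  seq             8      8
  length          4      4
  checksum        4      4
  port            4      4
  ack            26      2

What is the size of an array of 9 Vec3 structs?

@0: src [8B, align 8] → 8
@8: payload_len [4B, align 4] → 12
@12: window [2B, align 2] → 14
+2 pad (align 8)
@16: proto [24B, align 8] → 40
@40: seq [8B, align 8] → 48
@48: length [4B, align 4] → 52
@52: checksum [4B, align 4] → 56
@56: port [4B, align 4] → 60
@60: ack [26B, align 2] → 86
+2 tail pad (align 8)
size 88, align 8
array of 9: 9 × 88 = 792

792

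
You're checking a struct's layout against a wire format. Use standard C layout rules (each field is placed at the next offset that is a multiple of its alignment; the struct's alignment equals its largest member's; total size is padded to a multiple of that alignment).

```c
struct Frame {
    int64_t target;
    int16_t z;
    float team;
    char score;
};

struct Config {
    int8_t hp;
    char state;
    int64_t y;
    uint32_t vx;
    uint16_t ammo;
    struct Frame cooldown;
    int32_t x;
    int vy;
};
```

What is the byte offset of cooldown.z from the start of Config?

32

Frame: 0..8  target  (8B, 8-aligned); 8..10  z  (2B, 2-aligned); 10..12  -- padding (2B); 12..16  team  (4B, 4-aligned); 16..17  score  (1B, 1-aligned); 17..24  -- tail padding (7B); sizeof = 24, alignof = 8
0..1  hp  (1B, 1-aligned)
1..2  state  (1B, 1-aligned)
2..8  -- padding (6B)
8..16  y  (8B, 8-aligned)
16..20  vx  (4B, 4-aligned)
20..22  ammo  (2B, 2-aligned)
22..24  -- padding (2B)
24..48  cooldown  (24B, 8-aligned)
within Frame: z at 8
24 + 8 = 32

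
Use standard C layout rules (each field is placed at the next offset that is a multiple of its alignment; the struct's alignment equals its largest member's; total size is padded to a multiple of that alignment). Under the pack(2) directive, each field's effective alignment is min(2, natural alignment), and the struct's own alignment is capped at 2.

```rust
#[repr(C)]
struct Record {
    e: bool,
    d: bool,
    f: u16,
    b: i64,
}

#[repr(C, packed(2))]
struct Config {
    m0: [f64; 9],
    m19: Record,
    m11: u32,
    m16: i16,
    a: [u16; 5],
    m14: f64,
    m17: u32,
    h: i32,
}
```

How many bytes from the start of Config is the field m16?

92

Record: @0: e [1B, align 1] → 1; @1: d [1B, align 1] → 2; @2: f [2B, align 2] → 4; +4 pad (align 8); @8: b [8B, align 8] → 16; size 16, align 8
@0: m0 [72B, align 2] → 72
@72: m19 [16B, align 2] → 88
@88: m11 [4B, align 2] → 92
@92: m16 [2B, align 2] → 94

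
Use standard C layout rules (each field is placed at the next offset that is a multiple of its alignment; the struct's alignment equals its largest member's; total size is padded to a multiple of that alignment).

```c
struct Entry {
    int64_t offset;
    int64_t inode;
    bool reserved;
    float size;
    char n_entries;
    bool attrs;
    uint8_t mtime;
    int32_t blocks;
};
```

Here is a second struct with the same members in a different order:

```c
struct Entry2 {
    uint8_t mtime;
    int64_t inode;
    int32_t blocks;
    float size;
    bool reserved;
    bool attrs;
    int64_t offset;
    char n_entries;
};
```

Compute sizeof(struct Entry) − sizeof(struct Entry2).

0..8  offset  (8B, 8-aligned)
8..16  inode  (8B, 8-aligned)
16..17  reserved  (1B, 1-aligned)
17..20  -- padding (3B)
20..24  size  (4B, 4-aligned)
24..25  n_entries  (1B, 1-aligned)
25..26  attrs  (1B, 1-aligned)
26..27  mtime  (1B, 1-aligned)
27..28  -- padding (1B)
28..32  blocks  (4B, 4-aligned)
sizeof = 32, alignof = 8
— Entry2 —
0..1  mtime  (1B, 1-aligned)
1..8  -- padding (7B)
8..16  inode  (8B, 8-aligned)
16..20  blocks  (4B, 4-aligned)
20..24  size  (4B, 4-aligned)
24..25  reserved  (1B, 1-aligned)
25..26  attrs  (1B, 1-aligned)
26..32  -- padding (6B)
32..40  offset  (8B, 8-aligned)
40..41  n_entries  (1B, 1-aligned)
41..48  -- tail padding (7B)
sizeof = 48, alignof = 8
32 − 48 = -16

-16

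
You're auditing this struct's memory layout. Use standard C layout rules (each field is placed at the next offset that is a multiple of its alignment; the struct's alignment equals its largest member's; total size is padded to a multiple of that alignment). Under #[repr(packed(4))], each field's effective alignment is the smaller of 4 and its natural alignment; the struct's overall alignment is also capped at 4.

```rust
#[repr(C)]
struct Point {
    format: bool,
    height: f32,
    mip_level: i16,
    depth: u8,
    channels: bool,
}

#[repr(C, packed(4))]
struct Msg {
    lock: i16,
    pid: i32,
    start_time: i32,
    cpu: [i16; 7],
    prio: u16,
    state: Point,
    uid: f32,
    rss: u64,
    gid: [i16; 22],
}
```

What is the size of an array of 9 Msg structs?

864

Point: 0..1  format  (1B, 1-aligned); 1..4  -- padding (3B); 4..8  height  (4B, 4-aligned); 8..10  mip_level  (2B, 2-aligned); 10..11  depth  (1B, 1-aligned); 11..12  channels  (1B, 1-aligned); sizeof = 12, alignof = 4
0..2  lock  (2B, 2-aligned)
2..4  -- padding (2B)
4..8  pid  (4B, 4-aligned)
8..12  start_time  (4B, 4-aligned)
12..26  cpu  (14B, 2-aligned)
26..28  prio  (2B, 2-aligned)
28..40  state  (12B, 4-aligned)
40..44  uid  (4B, 4-aligned)
44..52  rss  (8B, 4-aligned)
52..96  gid  (44B, 2-aligned)
sizeof = 96, alignof = 4
array of 9: 9 × 96 = 864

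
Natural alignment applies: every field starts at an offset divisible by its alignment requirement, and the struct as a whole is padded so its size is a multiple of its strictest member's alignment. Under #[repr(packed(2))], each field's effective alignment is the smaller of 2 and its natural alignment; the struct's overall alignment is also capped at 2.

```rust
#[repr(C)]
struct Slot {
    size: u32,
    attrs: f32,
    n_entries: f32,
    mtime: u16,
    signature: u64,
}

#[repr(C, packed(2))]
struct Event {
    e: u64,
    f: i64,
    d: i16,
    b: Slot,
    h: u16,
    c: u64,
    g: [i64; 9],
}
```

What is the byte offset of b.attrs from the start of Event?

Slot: 0..4  size  (4B, 4-aligned); 4..8  attrs  (4B, 4-aligned); 8..12  n_entries  (4B, 4-aligned); 12..14  mtime  (2B, 2-aligned); 14..16  -- padding (2B); 16..24  signature  (8B, 8-aligned); sizeof = 24, alignof = 8
0..8  e  (8B, 2-aligned)
8..16  f  (8B, 2-aligned)
16..18  d  (2B, 2-aligned)
18..42  b  (24B, 2-aligned)
within Slot: attrs at 4
18 + 4 = 22

22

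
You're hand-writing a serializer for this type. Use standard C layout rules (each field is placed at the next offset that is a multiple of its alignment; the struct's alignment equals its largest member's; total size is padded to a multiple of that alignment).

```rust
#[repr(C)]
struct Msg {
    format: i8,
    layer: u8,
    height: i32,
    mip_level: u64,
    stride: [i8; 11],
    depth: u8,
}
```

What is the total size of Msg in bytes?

32

format at 0 (size 1, align 1) → ends 1
layer at 1 (size 1, align 1) → ends 2
pad 2 to align 4 for height
height at 4 (size 4, align 4) → ends 8
mip_level at 8 (size 8, align 8) → ends 16
stride at 16 (size 11, align 1) → ends 27
depth at 27 (size 1, align 1) → ends 28
tail pad 4 to reach multiple of 8
total 32 bytes, alignment 8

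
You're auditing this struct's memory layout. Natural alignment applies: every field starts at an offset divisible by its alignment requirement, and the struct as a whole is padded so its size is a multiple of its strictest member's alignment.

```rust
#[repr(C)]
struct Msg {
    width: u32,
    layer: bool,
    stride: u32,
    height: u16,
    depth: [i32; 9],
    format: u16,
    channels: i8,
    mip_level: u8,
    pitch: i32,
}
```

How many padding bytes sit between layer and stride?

3

0..4  width  (4B, 4-aligned)
4..5  layer  (1B, 1-aligned)
5..8  -- padding (3B)
8..12  stride  (4B, 4-aligned)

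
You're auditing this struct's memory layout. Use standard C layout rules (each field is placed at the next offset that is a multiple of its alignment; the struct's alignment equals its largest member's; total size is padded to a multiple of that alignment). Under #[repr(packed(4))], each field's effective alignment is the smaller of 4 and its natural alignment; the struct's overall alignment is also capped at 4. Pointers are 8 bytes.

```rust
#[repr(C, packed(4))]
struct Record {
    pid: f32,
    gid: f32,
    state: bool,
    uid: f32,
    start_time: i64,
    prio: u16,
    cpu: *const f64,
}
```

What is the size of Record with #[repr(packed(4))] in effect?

0..4  pid  (4B, 4-aligned)
4..8  gid  (4B, 4-aligned)
8..9  state  (1B, 1-aligned)
9..12  -- padding (3B)
12..16  uid  (4B, 4-aligned)
16..24  start_time  (8B, 4-aligned)
24..26  prio  (2B, 2-aligned)
26..28  -- padding (2B)
28..36  cpu  (8B, 4-aligned)
sizeof = 36, alignof = 4

36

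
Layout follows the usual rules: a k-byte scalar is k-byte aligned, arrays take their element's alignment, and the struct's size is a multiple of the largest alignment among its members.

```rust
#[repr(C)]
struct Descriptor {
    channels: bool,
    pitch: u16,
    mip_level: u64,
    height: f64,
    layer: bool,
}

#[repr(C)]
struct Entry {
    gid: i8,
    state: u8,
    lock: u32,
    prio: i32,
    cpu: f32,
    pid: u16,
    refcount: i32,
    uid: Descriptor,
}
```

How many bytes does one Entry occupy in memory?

Descriptor: channels at 0 (size 1, align 1) → ends 1; pad 1 to align 2 for pitch; pitch at 2 (size 2, align 2) → ends 4; pad 4 to align 8 for mip_level; mip_level at 8 (size 8, align 8) → ends 16; height at 16 (size 8, align 8) → ends 24; layer at 24 (size 1, align 1) → ends 25; tail pad 7 to reach multiple of 8; total 32 bytes, alignment 8
gid at 0 (size 1, align 1) → ends 1
state at 1 (size 1, align 1) → ends 2
pad 2 to align 4 for lock
lock at 4 (size 4, align 4) → ends 8
prio at 8 (size 4, align 4) → ends 12
cpu at 12 (size 4, align 4) → ends 16
pid at 16 (size 2, align 2) → ends 18
pad 2 to align 4 for refcount
refcount at 20 (size 4, align 4) → ends 24
uid at 24 (size 32, align 8) → ends 56
total 56 bytes, alignment 8

56 bytes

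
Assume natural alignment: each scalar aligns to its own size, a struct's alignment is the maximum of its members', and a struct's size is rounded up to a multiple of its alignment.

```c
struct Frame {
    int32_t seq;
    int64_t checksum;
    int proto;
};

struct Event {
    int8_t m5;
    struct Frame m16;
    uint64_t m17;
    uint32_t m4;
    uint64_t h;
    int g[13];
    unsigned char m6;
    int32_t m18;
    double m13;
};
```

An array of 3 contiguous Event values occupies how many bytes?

384

Frame: 0..4  seq  (4B, 4-aligned); 4..8  -- padding (4B); 8..16  checksum  (8B, 8-aligned); 16..20  proto  (4B, 4-aligned); 20..24  -- tail padding (4B); sizeof = 24, alignof = 8
0..1  m5  (1B, 1-aligned)
1..8  -- padding (7B)
8..32  m16  (24B, 8-aligned)
32..40  m17  (8B, 8-aligned)
40..44  m4  (4B, 4-aligned)
44..48  -- padding (4B)
48..56  h  (8B, 8-aligned)
56..108  g  (52B, 4-aligned)
108..109  m6  (1B, 1-aligned)
109..112  -- padding (3B)
112..116  m18  (4B, 4-aligned)
116..120  -- padding (4B)
120..128  m13  (8B, 8-aligned)
sizeof = 128, alignof = 8
array of 3: 3 × 128 = 384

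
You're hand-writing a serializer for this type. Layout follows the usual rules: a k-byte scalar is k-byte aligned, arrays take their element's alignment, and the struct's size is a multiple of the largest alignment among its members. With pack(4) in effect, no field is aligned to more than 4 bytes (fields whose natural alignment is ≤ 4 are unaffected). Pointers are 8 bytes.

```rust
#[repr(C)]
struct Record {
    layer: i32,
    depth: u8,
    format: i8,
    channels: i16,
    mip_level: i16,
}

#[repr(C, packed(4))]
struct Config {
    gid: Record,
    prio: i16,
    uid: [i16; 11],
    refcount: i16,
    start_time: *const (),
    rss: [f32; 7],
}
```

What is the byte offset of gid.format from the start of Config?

Record: @0: layer [4B, align 4] → 4; @4: depth [1B, align 1] → 5; @5: format [1B, align 1] → 6; @6: channels [2B, align 2] → 8; @8: mip_level [2B, align 2] → 10; +2 tail pad (align 4); size 12, align 4
@0: gid [12B, align 4] → 12
within Record: format at 5
0 + 5 = 5

5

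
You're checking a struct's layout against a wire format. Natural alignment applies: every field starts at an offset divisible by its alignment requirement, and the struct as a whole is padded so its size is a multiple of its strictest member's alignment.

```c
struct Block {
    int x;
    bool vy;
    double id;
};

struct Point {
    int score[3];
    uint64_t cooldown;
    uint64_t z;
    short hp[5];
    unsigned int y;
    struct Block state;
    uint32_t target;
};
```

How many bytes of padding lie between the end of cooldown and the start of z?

Block: x at 0 (size 4, align 4) → ends 4; vy at 4 (size 1, align 1) → ends 5; pad 3 to align 8 for id; id at 8 (size 8, align 8) → ends 16; total 16 bytes, alignment 8
score at 0 (size 12, align 4) → ends 12
pad 4 to align 8 for cooldown
cooldown at 16 (size 8, align 8) → ends 24
z at 24 (size 8, align 8) → ends 32

0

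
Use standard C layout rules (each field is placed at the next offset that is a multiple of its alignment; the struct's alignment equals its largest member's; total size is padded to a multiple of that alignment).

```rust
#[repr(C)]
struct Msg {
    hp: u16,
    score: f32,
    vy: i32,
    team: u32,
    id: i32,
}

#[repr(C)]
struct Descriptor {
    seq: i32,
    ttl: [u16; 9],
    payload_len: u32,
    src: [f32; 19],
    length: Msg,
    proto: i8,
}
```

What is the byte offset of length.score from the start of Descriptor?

Msg: 0..2  hp  (2B, 2-aligned); 2..4  -- padding (2B); 4..8  score  (4B, 4-aligned); 8..12  vy  (4B, 4-aligned); 12..16  team  (4B, 4-aligned); 16..20  id  (4B, 4-aligned); sizeof = 20, alignof = 4
0..4  seq  (4B, 4-aligned)
4..22  ttl  (18B, 2-aligned)
22..24  -- padding (2B)
24..28  payload_len  (4B, 4-aligned)
28..104  src  (76B, 4-aligned)
104..124  length  (20B, 4-aligned)
within Msg: score at 4
104 + 4 = 108

108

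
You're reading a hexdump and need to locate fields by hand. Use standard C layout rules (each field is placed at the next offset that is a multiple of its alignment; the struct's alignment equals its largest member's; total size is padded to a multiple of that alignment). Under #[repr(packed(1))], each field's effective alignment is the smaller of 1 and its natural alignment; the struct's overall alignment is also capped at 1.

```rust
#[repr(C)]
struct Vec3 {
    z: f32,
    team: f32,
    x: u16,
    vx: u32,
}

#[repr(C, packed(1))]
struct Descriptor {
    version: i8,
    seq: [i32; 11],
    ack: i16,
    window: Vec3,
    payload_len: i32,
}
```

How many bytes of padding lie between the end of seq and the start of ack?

0

Vec3: 0..4  z  (4B, 4-aligned); 4..8  team  (4B, 4-aligned); 8..10  x  (2B, 2-aligned); 10..12  -- padding (2B); 12..16  vx  (4B, 4-aligned); sizeof = 16, alignof = 4
0..1  version  (1B, 1-aligned)
1..45  seq  (44B, 1-aligned)
45..47  ack  (2B, 1-aligned)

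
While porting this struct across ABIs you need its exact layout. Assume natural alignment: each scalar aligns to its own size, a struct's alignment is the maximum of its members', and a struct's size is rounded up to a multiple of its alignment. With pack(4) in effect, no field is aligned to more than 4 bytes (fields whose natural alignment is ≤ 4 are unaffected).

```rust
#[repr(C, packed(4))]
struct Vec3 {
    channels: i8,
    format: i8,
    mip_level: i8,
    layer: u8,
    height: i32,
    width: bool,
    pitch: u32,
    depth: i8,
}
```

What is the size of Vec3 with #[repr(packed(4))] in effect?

20

channels at 0 (size 1, align 1) → ends 1
format at 1 (size 1, align 1) → ends 2
mip_level at 2 (size 1, align 1) → ends 3
layer at 3 (size 1, align 1) → ends 4
height at 4 (size 4, align 4) → ends 8
width at 8 (size 1, align 1) → ends 9
pad 3 to align 4 for pitch
pitch at 12 (size 4, align 4) → ends 16
depth at 16 (size 1, align 1) → ends 17
tail pad 3 to reach multiple of 4
total 20 bytes, alignment 4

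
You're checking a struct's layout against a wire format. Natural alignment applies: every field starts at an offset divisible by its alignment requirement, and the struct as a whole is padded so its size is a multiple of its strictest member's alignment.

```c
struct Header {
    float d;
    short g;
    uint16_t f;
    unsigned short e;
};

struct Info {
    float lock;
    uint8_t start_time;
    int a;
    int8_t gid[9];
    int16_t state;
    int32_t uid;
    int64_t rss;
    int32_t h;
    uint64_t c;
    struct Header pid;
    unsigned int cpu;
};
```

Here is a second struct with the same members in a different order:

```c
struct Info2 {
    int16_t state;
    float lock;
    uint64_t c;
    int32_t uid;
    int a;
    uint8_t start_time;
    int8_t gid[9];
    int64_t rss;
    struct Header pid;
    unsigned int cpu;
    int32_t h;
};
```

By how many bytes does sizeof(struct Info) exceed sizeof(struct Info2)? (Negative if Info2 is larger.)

Header: 0..4  d  (4B, 4-aligned); 4..6  g  (2B, 2-aligned); 6..8  f  (2B, 2-aligned); 8..10  e  (2B, 2-aligned); 10..12  -- tail padding (2B); sizeof = 12, alignof = 4
0..4  lock  (4B, 4-aligned)
4..5  start_time  (1B, 1-aligned)
5..8  -- padding (3B)
8..12  a  (4B, 4-aligned)
12..21  gid  (9B, 1-aligned)
21..22  -- padding (1B)
22..24  state  (2B, 2-aligned)
24..28  uid  (4B, 4-aligned)
28..32  -- padding (4B)
32..40  rss  (8B, 8-aligned)
40..44  h  (4B, 4-aligned)
44..48  -- padding (4B)
48..56  c  (8B, 8-aligned)
56..68  pid  (12B, 4-aligned)
68..72  cpu  (4B, 4-aligned)
sizeof = 72, alignof = 8
— Info2 —
0..2  state  (2B, 2-aligned)
2..4  -- padding (2B)
4..8  lock  (4B, 4-aligned)
8..16  c  (8B, 8-aligned)
16..20  uid  (4B, 4-aligned)
20..24  a  (4B, 4-aligned)
24..25  start_time  (1B, 1-aligned)
25..34  gid  (9B, 1-aligned)
34..40  -- padding (6B)
40..48  rss  (8B, 8-aligned)
48..60  pid  (12B, 4-aligned)
60..64  cpu  (4B, 4-aligned)
64..68  h  (4B, 4-aligned)
68..72  -- tail padding (4B)
sizeof = 72, alignof = 8
72 − 72 = 0

0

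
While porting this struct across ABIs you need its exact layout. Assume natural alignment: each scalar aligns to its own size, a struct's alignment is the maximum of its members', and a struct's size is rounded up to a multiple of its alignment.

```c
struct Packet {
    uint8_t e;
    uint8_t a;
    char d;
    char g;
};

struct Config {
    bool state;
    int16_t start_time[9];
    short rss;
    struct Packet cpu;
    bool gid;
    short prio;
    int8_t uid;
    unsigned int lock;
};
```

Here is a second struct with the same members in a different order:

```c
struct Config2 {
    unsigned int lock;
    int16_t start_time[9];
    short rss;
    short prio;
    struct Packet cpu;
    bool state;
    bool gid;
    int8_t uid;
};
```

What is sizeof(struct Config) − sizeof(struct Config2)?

0

Packet: e at 0 (size 1, align 1) → ends 1; a at 1 (size 1, align 1) → ends 2; d at 2 (size 1, align 1) → ends 3; g at 3 (size 1, align 1) → ends 4; total 4 bytes, alignment 1
state at 0 (size 1, align 1) → ends 1
pad 1 to align 2 for start_time
start_time at 2 (size 18, align 2) → ends 20
rss at 20 (size 2, align 2) → ends 22
cpu at 22 (size 4, align 1) → ends 26
gid at 26 (size 1, align 1) → ends 27
pad 1 to align 2 for prio
prio at 28 (size 2, align 2) → ends 30
uid at 30 (size 1, align 1) → ends 31
pad 1 to align 4 for lock
lock at 32 (size 4, align 4) → ends 36
total 36 bytes, alignment 4
— Config2 —
lock at 0 (size 4, align 4) → ends 4
start_time at 4 (size 18, align 2) → ends 22
rss at 22 (size 2, align 2) → ends 24
prio at 24 (size 2, align 2) → ends 26
cpu at 26 (size 4, align 1) → ends 30
state at 30 (size 1, align 1) → ends 31
gid at 31 (size 1, align 1) → ends 32
uid at 32 (size 1, align 1) → ends 33
tail pad 3 to reach multiple of 4
total 36 bytes, alignment 4
36 − 36 = 0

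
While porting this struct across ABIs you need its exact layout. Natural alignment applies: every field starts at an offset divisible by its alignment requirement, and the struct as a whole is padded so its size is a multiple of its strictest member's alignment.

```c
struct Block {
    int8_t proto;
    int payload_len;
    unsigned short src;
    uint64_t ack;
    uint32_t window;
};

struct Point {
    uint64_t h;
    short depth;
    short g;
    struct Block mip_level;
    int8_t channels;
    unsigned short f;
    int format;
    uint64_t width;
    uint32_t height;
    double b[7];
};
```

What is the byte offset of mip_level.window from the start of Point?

Block: 0..1  proto  (1B, 1-aligned); 1..4  -- padding (3B); 4..8  payload_len  (4B, 4-aligned); 8..10  src  (2B, 2-aligned); 10..16  -- padding (6B); 16..24  ack  (8B, 8-aligned); 24..28  window  (4B, 4-aligned); 28..32  -- tail padding (4B); sizeof = 32, alignof = 8
0..8  h  (8B, 8-aligned)
8..10  depth  (2B, 2-aligned)
10..12  g  (2B, 2-aligned)
12..16  -- padding (4B)
16..48  mip_level  (32B, 8-aligned)
within Block: window at 24
16 + 24 = 40

40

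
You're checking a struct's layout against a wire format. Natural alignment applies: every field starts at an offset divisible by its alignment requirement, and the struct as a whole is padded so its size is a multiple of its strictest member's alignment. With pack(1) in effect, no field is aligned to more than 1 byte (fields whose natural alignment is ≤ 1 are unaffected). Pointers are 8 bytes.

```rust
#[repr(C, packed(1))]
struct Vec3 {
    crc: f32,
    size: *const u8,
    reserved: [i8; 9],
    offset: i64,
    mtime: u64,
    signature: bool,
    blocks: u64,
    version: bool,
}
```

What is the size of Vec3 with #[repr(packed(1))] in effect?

47

0..4  crc  (4B, 1-aligned)
4..12  size  (8B, 1-aligned)
12..21  reserved  (9B, 1-aligned)
21..29  offset  (8B, 1-aligned)
29..37  mtime  (8B, 1-aligned)
37..38  signature  (1B, 1-aligned)
38..46  blocks  (8B, 1-aligned)
46..47  version  (1B, 1-aligned)
sizeof = 47, alignof = 1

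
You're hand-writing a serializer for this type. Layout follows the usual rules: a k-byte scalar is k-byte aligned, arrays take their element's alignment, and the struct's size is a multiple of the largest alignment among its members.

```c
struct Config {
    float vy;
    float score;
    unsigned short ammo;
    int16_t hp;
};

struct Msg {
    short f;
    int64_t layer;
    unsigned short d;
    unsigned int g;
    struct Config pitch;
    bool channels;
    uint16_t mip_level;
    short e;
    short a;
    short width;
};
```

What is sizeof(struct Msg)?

Config: 0..4  vy  (4B, 4-aligned); 4..8  score  (4B, 4-aligned); 8..10  ammo  (2B, 2-aligned); 10..12  hp  (2B, 2-aligned); sizeof = 12, alignof = 4
0..2  f  (2B, 2-aligned)
2..8  -- padding (6B)
8..16  layer  (8B, 8-aligned)
16..18  d  (2B, 2-aligned)
18..20  -- padding (2B)
20..24  g  (4B, 4-aligned)
24..36  pitch  (12B, 4-aligned)
36..37  channels  (1B, 1-aligned)
37..38  -- padding (1B)
38..40  mip_level  (2B, 2-aligned)
40..42  e  (2B, 2-aligned)
42..44  a  (2B, 2-aligned)
44..46  width  (2B, 2-aligned)
46..48  -- tail padding (2B)
sizeof = 48, alignof = 8

48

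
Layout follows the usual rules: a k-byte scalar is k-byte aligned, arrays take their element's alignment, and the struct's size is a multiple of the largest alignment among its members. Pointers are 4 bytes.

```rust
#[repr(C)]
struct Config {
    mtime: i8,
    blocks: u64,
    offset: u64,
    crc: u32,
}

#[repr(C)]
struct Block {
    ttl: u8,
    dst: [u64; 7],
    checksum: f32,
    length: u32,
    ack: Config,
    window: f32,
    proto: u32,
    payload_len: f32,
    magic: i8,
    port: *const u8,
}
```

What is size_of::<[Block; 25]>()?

3200

Config: mtime at 0 (size 1, align 1) → ends 1; pad 7 to align 8 for blocks; blocks at 8 (size 8, align 8) → ends 16; offset at 16 (size 8, align 8) → ends 24; crc at 24 (size 4, align 4) → ends 28; tail pad 4 to reach multiple of 8; total 32 bytes, alignment 8
ttl at 0 (size 1, align 1) → ends 1
pad 7 to align 8 for dst
dst at 8 (size 56, align 8) → ends 64
checksum at 64 (size 4, align 4) → ends 68
length at 68 (size 4, align 4) → ends 72
ack at 72 (size 32, align 8) → ends 104
window at 104 (size 4, align 4) → ends 108
proto at 108 (size 4, align 4) → ends 112
payload_len at 112 (size 4, align 4) → ends 116
magic at 116 (size 1, align 1) → ends 117
pad 3 to align 4 for port
port at 120 (size 4, align 4) → ends 124
tail pad 4 to reach multiple of 8
total 128 bytes, alignment 8
array of 25: 25 × 128 = 3200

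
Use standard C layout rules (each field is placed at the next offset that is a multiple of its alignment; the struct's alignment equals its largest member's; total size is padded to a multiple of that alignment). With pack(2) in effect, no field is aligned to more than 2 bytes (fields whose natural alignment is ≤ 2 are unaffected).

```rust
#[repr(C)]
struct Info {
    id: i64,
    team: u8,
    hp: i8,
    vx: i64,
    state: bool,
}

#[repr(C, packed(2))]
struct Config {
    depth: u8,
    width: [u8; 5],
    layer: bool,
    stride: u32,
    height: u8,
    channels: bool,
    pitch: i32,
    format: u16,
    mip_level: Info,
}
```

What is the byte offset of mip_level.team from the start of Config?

Info: 0..8  id  (8B, 8-aligned); 8..9  team  (1B, 1-aligned); 9..10  hp  (1B, 1-aligned); 10..16  -- padding (6B); 16..24  vx  (8B, 8-aligned); 24..25  state  (1B, 1-aligned); 25..32  -- tail padding (7B); sizeof = 32, alignof = 8
0..1  depth  (1B, 1-aligned)
1..6  width  (5B, 1-aligned)
6..7  layer  (1B, 1-aligned)
7..8  -- padding (1B)
8..12  stride  (4B, 2-aligned)
12..13  height  (1B, 1-aligned)
13..14  channels  (1B, 1-aligned)
14..18  pitch  (4B, 2-aligned)
18..20  format  (2B, 2-aligned)
20..52  mip_level  (32B, 2-aligned)
within Info: team at 8
20 + 8 = 28

28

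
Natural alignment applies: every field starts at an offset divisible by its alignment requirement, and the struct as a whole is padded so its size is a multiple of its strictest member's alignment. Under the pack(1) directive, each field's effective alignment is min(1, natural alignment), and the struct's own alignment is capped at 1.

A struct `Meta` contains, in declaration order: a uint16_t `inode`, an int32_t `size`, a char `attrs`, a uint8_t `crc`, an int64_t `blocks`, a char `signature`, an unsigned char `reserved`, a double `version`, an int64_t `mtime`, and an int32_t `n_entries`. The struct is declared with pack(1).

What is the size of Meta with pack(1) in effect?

38

inode at 0 (size 2, align 1) → ends 2
size at 2 (size 4, align 1) → ends 6
attrs at 6 (size 1, align 1) → ends 7
crc at 7 (size 1, align 1) → ends 8
blocks at 8 (size 8, align 1) → ends 16
signature at 16 (size 1, align 1) → ends 17
reserved at 17 (size 1, align 1) → ends 18
version at 18 (size 8, align 1) → ends 26
mtime at 26 (size 8, align 1) → ends 34
n_entries at 34 (size 4, align 1) → ends 38
total 38 bytes, alignment 1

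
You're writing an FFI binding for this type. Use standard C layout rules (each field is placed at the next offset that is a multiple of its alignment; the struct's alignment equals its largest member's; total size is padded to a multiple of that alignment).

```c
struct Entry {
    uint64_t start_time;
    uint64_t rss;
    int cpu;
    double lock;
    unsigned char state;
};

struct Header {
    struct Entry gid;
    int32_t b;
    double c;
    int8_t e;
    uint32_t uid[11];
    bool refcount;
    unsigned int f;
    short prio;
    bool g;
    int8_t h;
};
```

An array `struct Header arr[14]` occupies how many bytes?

1680

Entry: start_time at 0 (size 8, align 8) → ends 8; rss at 8 (size 8, align 8) → ends 16; cpu at 16 (size 4, align 4) → ends 20; pad 4 to align 8 for lock; lock at 24 (size 8, align 8) → ends 32; state at 32 (size 1, align 1) → ends 33; tail pad 7 to reach multiple of 8; total 40 bytes, alignment 8
gid at 0 (size 40, align 8) → ends 40
b at 40 (size 4, align 4) → ends 44
pad 4 to align 8 for c
c at 48 (size 8, align 8) → ends 56
e at 56 (size 1, align 1) → ends 57
pad 3 to align 4 for uid
uid at 60 (size 44, align 4) → ends 104
refcount at 104 (size 1, align 1) → ends 105
pad 3 to align 4 for f
f at 108 (size 4, align 4) → ends 112
prio at 112 (size 2, align 2) → ends 114
g at 114 (size 1, align 1) → ends 115
h at 115 (size 1, align 1) → ends 116
tail pad 4 to reach multiple of 8
total 120 bytes, alignment 8
array of 14: 14 × 120 = 1680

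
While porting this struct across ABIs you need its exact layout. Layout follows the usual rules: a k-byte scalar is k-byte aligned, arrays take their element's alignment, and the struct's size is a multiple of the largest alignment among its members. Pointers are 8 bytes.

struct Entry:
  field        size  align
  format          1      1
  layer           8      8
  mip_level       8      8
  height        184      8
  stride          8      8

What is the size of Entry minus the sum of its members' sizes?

7

format at 0 (size 1, align 1) → ends 1
pad 7 to align 8 for layer
layer at 8 (size 8, align 8) → ends 16
mip_level at 16 (size 8, align 8) → ends 24
height at 24 (size 184, align 8) → ends 208
stride at 208 (size 8, align 8) → ends 216
total 216 bytes, alignment 8
data bytes 209, size 216 → padding 7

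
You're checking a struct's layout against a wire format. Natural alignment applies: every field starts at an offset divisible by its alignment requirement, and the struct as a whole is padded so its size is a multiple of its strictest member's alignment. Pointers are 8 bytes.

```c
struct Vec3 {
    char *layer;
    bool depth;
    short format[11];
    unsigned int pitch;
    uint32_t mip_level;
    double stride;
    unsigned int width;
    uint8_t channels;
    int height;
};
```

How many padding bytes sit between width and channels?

0

layer at 0 (size 8, align 8) → ends 8
depth at 8 (size 1, align 1) → ends 9
pad 1 to align 2 for format
format at 10 (size 22, align 2) → ends 32
pitch at 32 (size 4, align 4) → ends 36
mip_level at 36 (size 4, align 4) → ends 40
stride at 40 (size 8, align 8) → ends 48
width at 48 (size 4, align 4) → ends 52
channels at 52 (size 1, align 1) → ends 53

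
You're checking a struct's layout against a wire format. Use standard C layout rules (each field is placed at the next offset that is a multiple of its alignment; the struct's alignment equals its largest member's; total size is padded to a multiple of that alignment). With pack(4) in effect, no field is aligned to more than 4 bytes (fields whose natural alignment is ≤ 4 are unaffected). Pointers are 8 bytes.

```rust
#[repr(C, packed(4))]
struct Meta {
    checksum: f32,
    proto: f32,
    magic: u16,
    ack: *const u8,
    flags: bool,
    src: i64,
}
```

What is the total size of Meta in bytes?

32 bytes

0..4  checksum  (4B, 4-aligned)
4..8  proto  (4B, 4-aligned)
8..10  magic  (2B, 2-aligned)
10..12  -- padding (2B)
12..20  ack  (8B, 4-aligned)
20..21  flags  (1B, 1-aligned)
21..24  -- padding (3B)
24..32  src  (8B, 4-aligned)
sizeof = 32, alignof = 4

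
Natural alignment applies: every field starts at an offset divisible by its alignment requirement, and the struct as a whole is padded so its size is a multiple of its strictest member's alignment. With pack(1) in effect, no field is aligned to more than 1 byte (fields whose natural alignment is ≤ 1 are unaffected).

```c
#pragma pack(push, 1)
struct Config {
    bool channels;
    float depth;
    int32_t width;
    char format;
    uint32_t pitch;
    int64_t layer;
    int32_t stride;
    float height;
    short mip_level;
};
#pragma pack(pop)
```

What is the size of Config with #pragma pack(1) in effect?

32

0..1  channels  (1B, 1-aligned)
1..5  depth  (4B, 1-aligned)
5..9  width  (4B, 1-aligned)
9..10  format  (1B, 1-aligned)
10..14  pitch  (4B, 1-aligned)
14..22  layer  (8B, 1-aligned)
22..26  stride  (4B, 1-aligned)
26..30  height  (4B, 1-aligned)
30..32  mip_level  (2B, 1-aligned)
sizeof = 32, alignof = 1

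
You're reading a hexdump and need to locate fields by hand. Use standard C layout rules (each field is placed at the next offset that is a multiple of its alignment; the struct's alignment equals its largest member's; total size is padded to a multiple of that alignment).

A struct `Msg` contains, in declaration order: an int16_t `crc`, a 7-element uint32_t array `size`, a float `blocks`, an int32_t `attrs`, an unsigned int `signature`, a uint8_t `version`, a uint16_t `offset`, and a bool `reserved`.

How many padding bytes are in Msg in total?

@0: crc [2B, align 2] → 2
+2 pad (align 4)
@4: size [28B, align 4] → 32
@32: blocks [4B, align 4] → 36
@36: attrs [4B, align 4] → 40
@40: signature [4B, align 4] → 44
@44: version [1B, align 1] → 45
+1 pad (align 2)
@46: offset [2B, align 2] → 48
@48: reserved [1B, align 1] → 49
+3 tail pad (align 4)
size 52, align 4
data bytes 46, size 52 → padding 6

6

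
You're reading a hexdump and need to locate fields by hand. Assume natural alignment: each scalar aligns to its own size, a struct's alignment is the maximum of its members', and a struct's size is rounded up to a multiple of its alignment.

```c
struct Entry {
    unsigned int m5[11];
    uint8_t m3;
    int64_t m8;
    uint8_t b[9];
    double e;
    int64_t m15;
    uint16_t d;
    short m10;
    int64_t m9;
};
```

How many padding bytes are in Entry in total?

14

0..44  m5  (44B, 4-aligned)
44..45  m3  (1B, 1-aligned)
45..48  -- padding (3B)
48..56  m8  (8B, 8-aligned)
56..65  b  (9B, 1-aligned)
65..72  -- padding (7B)
72..80  e  (8B, 8-aligned)
80..88  m15  (8B, 8-aligned)
88..90  d  (2B, 2-aligned)
90..92  m10  (2B, 2-aligned)
92..96  -- padding (4B)
96..104  m9  (8B, 8-aligned)
sizeof = 104, alignof = 8
data bytes 90, size 104 → padding 14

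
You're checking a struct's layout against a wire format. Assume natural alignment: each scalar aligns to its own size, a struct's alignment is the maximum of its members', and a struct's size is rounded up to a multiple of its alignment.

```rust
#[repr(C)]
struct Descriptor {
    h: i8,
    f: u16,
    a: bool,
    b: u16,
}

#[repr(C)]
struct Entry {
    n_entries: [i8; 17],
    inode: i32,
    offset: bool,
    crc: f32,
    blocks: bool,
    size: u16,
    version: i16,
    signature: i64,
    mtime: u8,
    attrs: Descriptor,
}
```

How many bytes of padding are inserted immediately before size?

Descriptor: 0..1  h  (1B, 1-aligned); 1..2  -- padding (1B); 2..4  f  (2B, 2-aligned); 4..5  a  (1B, 1-aligned); 5..6  -- padding (1B); 6..8  b  (2B, 2-aligned); sizeof = 8, alignof = 2
0..17  n_entries  (17B, 1-aligned)
17..20  -- padding (3B)
20..24  inode  (4B, 4-aligned)
24..25  offset  (1B, 1-aligned)
25..28  -- padding (3B)
28..32  crc  (4B, 4-aligned)
32..33  blocks  (1B, 1-aligned)
33..34  -- padding (1B)
34..36  size  (2B, 2-aligned)

1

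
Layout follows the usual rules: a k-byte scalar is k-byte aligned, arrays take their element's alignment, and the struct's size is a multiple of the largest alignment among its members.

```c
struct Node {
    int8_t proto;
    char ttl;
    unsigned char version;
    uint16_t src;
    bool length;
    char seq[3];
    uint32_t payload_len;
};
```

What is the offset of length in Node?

proto at 0 (size 1, align 1) → ends 1
ttl at 1 (size 1, align 1) → ends 2
version at 2 (size 1, align 1) → ends 3
pad 1 to align 2 for src
src at 4 (size 2, align 2) → ends 6
length at 6 (size 1, align 1) → ends 7

6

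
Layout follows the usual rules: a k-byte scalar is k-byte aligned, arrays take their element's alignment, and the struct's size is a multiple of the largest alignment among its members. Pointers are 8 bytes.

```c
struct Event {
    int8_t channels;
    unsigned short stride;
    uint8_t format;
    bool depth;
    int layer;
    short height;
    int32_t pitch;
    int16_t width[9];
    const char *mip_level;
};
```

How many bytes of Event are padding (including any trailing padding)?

7

channels at 0 (size 1, align 1) → ends 1
pad 1 to align 2 for stride
stride at 2 (size 2, align 2) → ends 4
format at 4 (size 1, align 1) → ends 5
depth at 5 (size 1, align 1) → ends 6
pad 2 to align 4 for layer
layer at 8 (size 4, align 4) → ends 12
height at 12 (size 2, align 2) → ends 14
pad 2 to align 4 for pitch
pitch at 16 (size 4, align 4) → ends 20
width at 20 (size 18, align 2) → ends 38
pad 2 to align 8 for mip_level
mip_level at 40 (size 8, align 8) → ends 48
total 48 bytes, alignment 8
data bytes 41, size 48 → padding 7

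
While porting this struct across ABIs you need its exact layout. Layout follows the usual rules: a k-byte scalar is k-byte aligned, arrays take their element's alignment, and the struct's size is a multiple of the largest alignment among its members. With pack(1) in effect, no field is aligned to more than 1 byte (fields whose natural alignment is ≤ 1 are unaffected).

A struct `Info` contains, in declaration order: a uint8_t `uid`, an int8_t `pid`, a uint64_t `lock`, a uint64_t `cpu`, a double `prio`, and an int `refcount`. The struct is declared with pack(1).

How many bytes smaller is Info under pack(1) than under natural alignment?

natural layout:
  @0: uid [1B, align 1] → 1
  @1: pid [1B, align 1] → 2
  +6 pad (align 8)
  @8: lock [8B, align 8] → 16
  @16: cpu [8B, align 8] → 24
  @24: prio [8B, align 8] → 32
  @32: refcount [4B, align 4] → 36
  +4 tail pad (align 8)
  size 40, align 8
packed(1) layout:
  @0: uid [1B, align 1] → 1
  @1: pid [1B, align 1] → 2
  @2: lock [8B, align 1] → 10
  @10: cpu [8B, align 1] → 18
  @18: prio [8B, align 1] → 26
  @26: refcount [4B, align 1] → 30
  size 30, align 1
40 − 30 = 10

10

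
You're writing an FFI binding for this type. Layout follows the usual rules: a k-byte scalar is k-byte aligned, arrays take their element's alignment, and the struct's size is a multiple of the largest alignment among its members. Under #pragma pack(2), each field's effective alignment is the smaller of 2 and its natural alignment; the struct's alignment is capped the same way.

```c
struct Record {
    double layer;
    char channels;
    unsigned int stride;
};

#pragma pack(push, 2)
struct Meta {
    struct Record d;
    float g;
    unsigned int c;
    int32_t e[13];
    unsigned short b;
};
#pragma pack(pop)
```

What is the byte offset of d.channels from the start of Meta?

8

Record: layer at 0 (size 8, align 8) → ends 8; channels at 8 (size 1, align 1) → ends 9; pad 3 to align 4 for stride; stride at 12 (size 4, align 4) → ends 16; total 16 bytes, alignment 8
d at 0 (size 16, align 2) → ends 16
within Record: channels at 8
0 + 8 = 8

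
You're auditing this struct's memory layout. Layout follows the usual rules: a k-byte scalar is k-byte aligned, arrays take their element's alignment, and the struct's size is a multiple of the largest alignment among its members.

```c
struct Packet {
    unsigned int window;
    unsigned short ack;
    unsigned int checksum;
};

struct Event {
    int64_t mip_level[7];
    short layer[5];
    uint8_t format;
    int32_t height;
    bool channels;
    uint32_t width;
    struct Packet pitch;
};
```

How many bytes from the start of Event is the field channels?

72

Packet: @0: window [4B, align 4] → 4; @4: ack [2B, align 2] → 6; +2 pad (align 4); @8: checksum [4B, align 4] → 12; size 12, align 4
@0: mip_level [56B, align 8] → 56
@56: layer [10B, align 2] → 66
@66: format [1B, align 1] → 67
+1 pad (align 4)
@68: height [4B, align 4] → 72
@72: channels [1B, align 1] → 73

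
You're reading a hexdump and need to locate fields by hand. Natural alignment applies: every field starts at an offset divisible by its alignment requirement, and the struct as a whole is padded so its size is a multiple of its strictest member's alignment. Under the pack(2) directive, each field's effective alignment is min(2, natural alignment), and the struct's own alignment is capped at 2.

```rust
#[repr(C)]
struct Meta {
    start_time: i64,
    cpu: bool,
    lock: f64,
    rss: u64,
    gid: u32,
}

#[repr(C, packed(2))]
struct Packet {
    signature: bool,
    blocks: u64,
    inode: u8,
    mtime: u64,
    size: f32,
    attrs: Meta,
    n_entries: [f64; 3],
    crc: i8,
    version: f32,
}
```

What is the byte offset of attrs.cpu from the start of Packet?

Meta: 0..8  start_time  (8B, 8-aligned); 8..9  cpu  (1B, 1-aligned); 9..16  -- padding (7B); 16..24  lock  (8B, 8-aligned); 24..32  rss  (8B, 8-aligned); 32..36  gid  (4B, 4-aligned); 36..40  -- tail padding (4B); sizeof = 40, alignof = 8
0..1  signature  (1B, 1-aligned)
1..2  -- padding (1B)
2..10  blocks  (8B, 2-aligned)
10..11  inode  (1B, 1-aligned)
11..12  -- padding (1B)
12..20  mtime  (8B, 2-aligned)
20..24  size  (4B, 2-aligned)
24..64  attrs  (40B, 2-aligned)
within Meta: cpu at 8
24 + 8 = 32

32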